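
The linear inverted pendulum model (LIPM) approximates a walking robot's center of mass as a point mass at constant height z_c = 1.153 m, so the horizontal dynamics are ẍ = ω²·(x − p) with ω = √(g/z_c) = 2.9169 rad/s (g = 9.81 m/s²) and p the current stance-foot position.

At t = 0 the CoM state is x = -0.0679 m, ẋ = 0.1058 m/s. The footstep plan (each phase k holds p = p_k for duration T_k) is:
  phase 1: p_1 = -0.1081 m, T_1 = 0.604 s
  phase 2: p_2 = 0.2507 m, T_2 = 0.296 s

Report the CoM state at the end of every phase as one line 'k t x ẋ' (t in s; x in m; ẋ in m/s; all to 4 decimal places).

1 0.6040 0.1149 0.6484
2 0.9000 0.2777 0.5194

phase 1: p=-0.1081, T=0.604, ωT=1.761808, cosh=2.997344, sinh=2.825610; start (x,ẋ)=(-0.067900, 0.105800) → end (x,ẋ)=(0.114882, 0.648448)
phase 2: p=0.2507, T=0.296, ωT=0.863402, cosh=1.396470, sinh=0.974745; start (x,ẋ)=(0.114882, 0.648448) → end (x,ẋ)=(0.277727, 0.519376)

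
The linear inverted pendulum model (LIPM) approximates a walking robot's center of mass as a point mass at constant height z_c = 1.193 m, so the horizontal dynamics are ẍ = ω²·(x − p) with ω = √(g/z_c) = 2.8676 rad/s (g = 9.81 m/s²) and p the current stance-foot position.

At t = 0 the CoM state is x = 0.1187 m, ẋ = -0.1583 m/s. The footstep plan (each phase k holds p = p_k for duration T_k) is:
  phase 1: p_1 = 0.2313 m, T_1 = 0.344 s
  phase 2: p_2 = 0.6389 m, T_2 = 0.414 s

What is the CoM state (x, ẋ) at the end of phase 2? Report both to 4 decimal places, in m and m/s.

phase 1: p=0.2313, T=0.344, ωT=0.986454, cosh=1.527303, sinh=1.154406; start (x,ẋ)=(0.118700, -0.158300) → end (x,ẋ)=(-0.004401, -0.614520)
phase 2: p=0.6389, T=0.414, ωT=1.187186, cosh=1.791462, sinh=1.486384; start (x,ẋ)=(-0.004401, -0.614520) → end (x,ẋ)=(-0.832078, -3.842866)

x = -0.8321, ẋ = -3.8429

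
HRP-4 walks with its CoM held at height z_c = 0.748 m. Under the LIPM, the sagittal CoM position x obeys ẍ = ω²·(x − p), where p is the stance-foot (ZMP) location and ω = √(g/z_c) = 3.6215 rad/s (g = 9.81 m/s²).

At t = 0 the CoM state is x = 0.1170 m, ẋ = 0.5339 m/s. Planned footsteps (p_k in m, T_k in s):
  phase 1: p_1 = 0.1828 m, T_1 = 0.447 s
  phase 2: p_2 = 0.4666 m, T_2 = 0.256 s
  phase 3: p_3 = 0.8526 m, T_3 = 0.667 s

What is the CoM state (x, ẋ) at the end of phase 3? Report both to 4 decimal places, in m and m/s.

x = 0.4820, ẋ = -1.1755

phase 1: p=0.1828, T=0.447, ωT=1.618811, cosh=2.622609, sinh=2.424474; start (x,ẋ)=(0.117000, 0.533900) → end (x,ẋ)=(0.367661, 0.822471)
phase 2: p=0.4666, T=0.256, ωT=0.927104, cosh=1.461439, sinh=1.065741; start (x,ẋ)=(0.367661, 0.822471) → end (x,ẋ)=(0.564045, 0.820128)
phase 3: p=0.8526, T=0.667, ωT=2.415541, cosh=5.642570, sinh=5.553251; start (x,ẋ)=(0.564045, 0.820128) → end (x,ẋ)=(0.481999, -1.175540)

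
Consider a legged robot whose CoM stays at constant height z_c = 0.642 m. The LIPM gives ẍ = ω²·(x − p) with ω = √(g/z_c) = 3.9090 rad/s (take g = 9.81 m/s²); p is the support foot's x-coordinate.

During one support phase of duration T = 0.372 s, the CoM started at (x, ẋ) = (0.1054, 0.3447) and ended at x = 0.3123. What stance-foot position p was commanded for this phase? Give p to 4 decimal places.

ωT = 3.9090·0.372 = 1.454148; cosh(ωT) = 2.257217, sinh(ωT) = 2.023618
x(T) = p + (x₀−p)·cosh(ωT) + (ẋ₀/ω)·sinh(ωT) ⇒ p·(1 − cosh) = x(T) − x₀·cosh − (ẋ₀/ω)·sinh
numerator   = 0.3123 − (0.1054)·2.257217 − (0.3447/3.9090)·2.023618 = -0.104056
denominator = 1 − 2.257217 = -1.257217
p = -0.104056 / -1.257217 = 0.0828

p = 0.0828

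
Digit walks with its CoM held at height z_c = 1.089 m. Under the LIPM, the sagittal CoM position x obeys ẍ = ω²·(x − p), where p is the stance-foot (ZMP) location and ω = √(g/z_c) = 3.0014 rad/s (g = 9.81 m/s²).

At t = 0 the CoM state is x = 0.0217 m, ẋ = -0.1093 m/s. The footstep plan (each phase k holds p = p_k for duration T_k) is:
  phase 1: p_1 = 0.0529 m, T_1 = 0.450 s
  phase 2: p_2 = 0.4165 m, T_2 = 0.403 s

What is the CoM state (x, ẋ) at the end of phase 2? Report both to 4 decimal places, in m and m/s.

phase 1: p=0.0529, T=0.450, ωT=1.350630, cosh=2.059467, sinh=1.800390; start (x,ẋ)=(0.021700, -0.109300) → end (x,ẋ)=(-0.076919, -0.393695)
phase 2: p=0.4165, T=0.403, ωT=1.209564, cosh=1.825175, sinh=1.526848; start (x,ẋ)=(-0.076919, -0.393695) → end (x,ẋ)=(-0.684353, -2.979744)

x = -0.6844, ẋ = -2.9797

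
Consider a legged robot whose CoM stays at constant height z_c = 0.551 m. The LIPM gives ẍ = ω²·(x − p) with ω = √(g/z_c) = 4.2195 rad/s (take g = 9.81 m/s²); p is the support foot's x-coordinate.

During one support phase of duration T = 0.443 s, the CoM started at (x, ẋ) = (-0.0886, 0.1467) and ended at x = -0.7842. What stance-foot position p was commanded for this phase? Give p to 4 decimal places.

p = 0.2588

ωT = 4.2195·0.443 = 1.869239; cosh(ωT) = 3.318799, sinh(ωT) = 3.164558
x(T) = p + (x₀−p)·cosh(ωT) + (ẋ₀/ω)·sinh(ωT) ⇒ p·(1 − cosh) = x(T) − x₀·cosh − (ẋ₀/ω)·sinh
numerator   = -0.7842 − (-0.0886)·3.318799 − (0.1467/4.2195)·3.164558 = -0.600177
denominator = 1 − 3.318799 = -2.318799
p = -0.600177 / -2.318799 = 0.2588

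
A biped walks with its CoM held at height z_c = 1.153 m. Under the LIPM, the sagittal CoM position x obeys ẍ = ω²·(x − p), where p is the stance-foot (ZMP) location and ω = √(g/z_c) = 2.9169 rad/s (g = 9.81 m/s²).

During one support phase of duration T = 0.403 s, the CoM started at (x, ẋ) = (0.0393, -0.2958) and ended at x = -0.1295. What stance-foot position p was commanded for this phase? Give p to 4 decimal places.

ωT = 2.9169·0.403 = 1.175511; cosh(ωT) = 1.774229, sinh(ωT) = 1.465568
x(T) = p + (x₀−p)·cosh(ωT) + (ẋ₀/ω)·sinh(ωT) ⇒ p·(1 − cosh) = x(T) − x₀·cosh − (ẋ₀/ω)·sinh
numerator   = -0.1295 − (0.0393)·1.774229 − (-0.2958/2.9169)·1.465568 = -0.050605
denominator = 1 − 1.774229 = -0.774229
p = -0.050605 / -0.774229 = 0.0654

p = 0.0654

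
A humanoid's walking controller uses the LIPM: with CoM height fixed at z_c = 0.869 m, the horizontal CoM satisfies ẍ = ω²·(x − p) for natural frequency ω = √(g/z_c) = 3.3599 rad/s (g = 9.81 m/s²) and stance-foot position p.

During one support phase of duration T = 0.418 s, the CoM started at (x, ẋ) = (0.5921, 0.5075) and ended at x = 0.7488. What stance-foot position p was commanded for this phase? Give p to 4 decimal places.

p = 0.7063

ωT = 3.3599·0.418 = 1.404438; cosh(ωT) = 2.159371, sinh(ωT) = 1.913866
x(T) = p + (x₀−p)·cosh(ωT) + (ẋ₀/ω)·sinh(ωT) ⇒ p·(1 − cosh) = x(T) − x₀·cosh − (ẋ₀/ω)·sinh
numerator   = 0.7488 − (0.5921)·2.159371 − (0.5075/3.3599)·1.913866 = -0.818846
denominator = 1 − 2.159371 = -1.159371
p = -0.818846 / -1.159371 = 0.7063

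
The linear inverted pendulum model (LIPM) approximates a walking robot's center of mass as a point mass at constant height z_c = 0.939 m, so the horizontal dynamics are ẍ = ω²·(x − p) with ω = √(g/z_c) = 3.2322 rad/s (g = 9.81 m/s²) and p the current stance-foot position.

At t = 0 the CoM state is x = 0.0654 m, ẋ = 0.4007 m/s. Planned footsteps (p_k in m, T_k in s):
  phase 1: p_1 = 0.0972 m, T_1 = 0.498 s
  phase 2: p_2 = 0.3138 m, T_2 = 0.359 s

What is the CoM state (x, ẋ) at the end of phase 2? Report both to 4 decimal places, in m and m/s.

phase 1: p=0.0972, T=0.498, ωT=1.609636, cosh=2.600475, sinh=2.400514; start (x,ẋ)=(0.065400, 0.400700) → end (x,ẋ)=(0.312100, 0.795276)
phase 2: p=0.3138, T=0.359, ωT=1.160360, cosh=1.752227, sinh=1.438854; start (x,ẋ)=(0.312100, 0.795276) → end (x,ẋ)=(0.664848, 1.385597)

x = 0.6648, ẋ = 1.3856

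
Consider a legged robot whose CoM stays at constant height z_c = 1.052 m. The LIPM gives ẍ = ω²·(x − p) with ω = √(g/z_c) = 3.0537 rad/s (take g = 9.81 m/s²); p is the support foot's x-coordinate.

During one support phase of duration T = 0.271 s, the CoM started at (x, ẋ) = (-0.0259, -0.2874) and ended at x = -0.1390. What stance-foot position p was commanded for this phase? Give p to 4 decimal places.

p = 0.0459

ωT = 3.0537·0.271 = 0.827553; cosh(ωT) = 1.362415, sinh(ωT) = 0.925298
x(T) = p + (x₀−p)·cosh(ωT) + (ẋ₀/ω)·sinh(ωT) ⇒ p·(1 − cosh) = x(T) − x₀·cosh − (ẋ₀/ω)·sinh
numerator   = -0.1390 − (-0.0259)·1.362415 − (-0.2874/3.0537)·0.925298 = -0.016629
denominator = 1 − 1.362415 = -0.362415
p = -0.016629 / -0.362415 = 0.0459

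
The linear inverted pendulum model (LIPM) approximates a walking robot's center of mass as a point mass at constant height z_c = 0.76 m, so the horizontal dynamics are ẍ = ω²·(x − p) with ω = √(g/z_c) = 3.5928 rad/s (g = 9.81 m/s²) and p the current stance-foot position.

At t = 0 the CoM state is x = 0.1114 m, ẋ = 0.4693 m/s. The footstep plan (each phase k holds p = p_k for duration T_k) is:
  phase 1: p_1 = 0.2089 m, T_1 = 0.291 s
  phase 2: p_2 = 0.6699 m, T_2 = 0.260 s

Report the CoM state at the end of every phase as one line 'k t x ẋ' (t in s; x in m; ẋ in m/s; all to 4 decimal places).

1 0.2910 0.2159 0.3133
2 0.5510 0.0969 -1.2948

phase 1: p=0.2089, T=0.291, ωT=1.045505, cosh=1.598174, sinh=1.246660; start (x,ẋ)=(0.111400, 0.469300) → end (x,ẋ)=(0.215920, 0.313321)
phase 2: p=0.6699, T=0.260, ωT=0.934128, cosh=1.468961, sinh=1.076032; start (x,ẋ)=(0.215920, 0.313321) → end (x,ẋ)=(0.096859, -1.294818)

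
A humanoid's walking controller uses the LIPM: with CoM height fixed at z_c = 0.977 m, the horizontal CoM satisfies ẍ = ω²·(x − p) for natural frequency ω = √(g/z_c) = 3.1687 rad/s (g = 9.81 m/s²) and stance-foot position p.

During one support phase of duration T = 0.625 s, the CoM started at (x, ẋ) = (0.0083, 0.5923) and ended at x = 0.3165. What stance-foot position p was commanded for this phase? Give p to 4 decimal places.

p = 0.1406

ωT = 3.1687·0.625 = 1.980437; cosh(ωT) = 3.691961, sinh(ωT) = 3.553952
x(T) = p + (x₀−p)·cosh(ωT) + (ẋ₀/ω)·sinh(ωT) ⇒ p·(1 − cosh) = x(T) − x₀·cosh − (ẋ₀/ω)·sinh
numerator   = 0.3165 − (0.0083)·3.691961 − (0.5923/3.1687)·3.553952 = -0.378455
denominator = 1 − 3.691961 = -2.691961
p = -0.378455 / -2.691961 = 0.1406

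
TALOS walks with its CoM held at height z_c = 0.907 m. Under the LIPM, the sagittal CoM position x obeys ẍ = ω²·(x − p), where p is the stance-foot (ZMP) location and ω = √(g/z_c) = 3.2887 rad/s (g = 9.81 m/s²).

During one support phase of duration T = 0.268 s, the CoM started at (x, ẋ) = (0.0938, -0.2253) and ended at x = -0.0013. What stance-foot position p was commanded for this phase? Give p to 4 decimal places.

ωT = 3.2887·0.268 = 0.881372; cosh(ωT) = 1.414212, sinh(ωT) = 0.999997
x(T) = p + (x₀−p)·cosh(ωT) + (ẋ₀/ω)·sinh(ωT) ⇒ p·(1 − cosh) = x(T) − x₀·cosh − (ẋ₀/ω)·sinh
numerator   = -0.0013 − (0.0938)·1.414212 − (-0.2253/3.2887)·0.999997 = -0.065446
denominator = 1 − 1.414212 = -0.414212
p = -0.065446 / -0.414212 = 0.1580

p = 0.1580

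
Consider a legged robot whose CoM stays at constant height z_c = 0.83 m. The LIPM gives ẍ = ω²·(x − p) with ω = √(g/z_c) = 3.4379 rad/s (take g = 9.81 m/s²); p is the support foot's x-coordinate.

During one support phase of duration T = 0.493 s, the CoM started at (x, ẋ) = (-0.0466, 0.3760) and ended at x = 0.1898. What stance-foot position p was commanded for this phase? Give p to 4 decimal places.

p = -0.0183

ωT = 3.4379·0.493 = 1.694885; cosh(ωT) = 2.814819, sinh(ωT) = 2.631199
x(T) = p + (x₀−p)·cosh(ωT) + (ẋ₀/ω)·sinh(ωT) ⇒ p·(1 − cosh) = x(T) − x₀·cosh − (ẋ₀/ω)·sinh
numerator   = 0.1898 − (-0.0466)·2.814819 − (0.3760/3.4379)·2.631199 = 0.033199
denominator = 1 − 2.814819 = -1.814819
p = 0.033199 / -1.814819 = -0.0183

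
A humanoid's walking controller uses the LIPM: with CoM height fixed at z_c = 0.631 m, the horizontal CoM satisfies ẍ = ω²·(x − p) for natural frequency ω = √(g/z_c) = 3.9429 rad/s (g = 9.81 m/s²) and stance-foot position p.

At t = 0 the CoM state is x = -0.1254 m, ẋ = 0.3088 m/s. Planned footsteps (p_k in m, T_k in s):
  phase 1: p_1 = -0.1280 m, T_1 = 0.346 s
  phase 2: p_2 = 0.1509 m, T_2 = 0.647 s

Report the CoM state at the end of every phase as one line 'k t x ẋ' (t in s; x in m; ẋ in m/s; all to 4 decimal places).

1 0.3460 0.0206 0.6623
2 0.9930 0.3810 0.9991

phase 1: p=-0.1280, T=0.346, ωT=1.364243, cosh=2.084168, sinh=1.828594; start (x,ẋ)=(-0.125400, 0.308800) → end (x,ẋ)=(0.020631, 0.662337)
phase 2: p=0.1509, T=0.647, ωT=2.551056, cosh=6.449319, sinh=6.371320; start (x,ẋ)=(0.020631, 0.662337) → end (x,ẋ)=(0.381019, 0.999063)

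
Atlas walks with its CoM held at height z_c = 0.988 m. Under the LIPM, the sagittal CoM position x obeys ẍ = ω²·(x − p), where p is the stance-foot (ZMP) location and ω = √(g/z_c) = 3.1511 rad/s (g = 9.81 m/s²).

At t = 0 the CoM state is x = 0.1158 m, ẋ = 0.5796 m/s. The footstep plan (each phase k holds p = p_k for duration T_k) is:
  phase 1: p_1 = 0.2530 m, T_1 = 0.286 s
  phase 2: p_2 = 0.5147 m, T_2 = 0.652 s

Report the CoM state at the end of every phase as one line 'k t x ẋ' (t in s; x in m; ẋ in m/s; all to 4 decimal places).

phase 1: p=0.2530, T=0.286, ωT=0.901215, cosh=1.434334, sinh=1.028258; start (x,ẋ)=(0.115800, 0.579600) → end (x,ẋ)=(0.245343, 0.386792)
phase 2: p=0.5147, T=0.652, ωT=2.054517, cosh=3.965612, sinh=3.837457; start (x,ẋ)=(0.245343, 0.386792) → end (x,ẋ)=(-0.082425, -1.723256)

1 0.2860 0.2453 0.3868
2 0.9380 -0.0824 -1.7233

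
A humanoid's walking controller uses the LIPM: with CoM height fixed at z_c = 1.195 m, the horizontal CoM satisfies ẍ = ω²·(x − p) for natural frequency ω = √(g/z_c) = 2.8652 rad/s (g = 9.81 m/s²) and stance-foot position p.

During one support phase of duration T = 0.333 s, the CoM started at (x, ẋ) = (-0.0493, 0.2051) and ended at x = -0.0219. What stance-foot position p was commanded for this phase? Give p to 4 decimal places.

ωT = 2.8652·0.333 = 0.954112; cosh(ωT) = 1.490759, sinh(ωT) = 1.105604
x(T) = p + (x₀−p)·cosh(ωT) + (ẋ₀/ω)·sinh(ωT) ⇒ p·(1 − cosh) = x(T) − x₀·cosh − (ẋ₀/ω)·sinh
numerator   = -0.0219 − (-0.0493)·1.490759 − (0.2051/2.8652)·1.105604 = -0.027548
denominator = 1 − 1.490759 = -0.490759
p = -0.027548 / -0.490759 = 0.0561

p = 0.0561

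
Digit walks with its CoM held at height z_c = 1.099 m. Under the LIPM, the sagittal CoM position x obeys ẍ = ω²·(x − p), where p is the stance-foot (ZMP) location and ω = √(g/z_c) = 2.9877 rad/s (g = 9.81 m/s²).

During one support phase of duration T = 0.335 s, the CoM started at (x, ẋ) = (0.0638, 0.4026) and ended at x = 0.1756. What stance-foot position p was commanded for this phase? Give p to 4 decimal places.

ωT = 2.9877·0.335 = 1.000879; cosh(ωT) = 1.544115, sinh(ωT) = 1.176559
x(T) = p + (x₀−p)·cosh(ωT) + (ẋ₀/ω)·sinh(ωT) ⇒ p·(1 − cosh) = x(T) − x₀·cosh − (ẋ₀/ω)·sinh
numerator   = 0.1756 − (0.0638)·1.544115 − (0.4026/2.9877)·1.176559 = -0.081459
denominator = 1 − 1.544115 = -0.544115
p = -0.081459 / -0.544115 = 0.1497

p = 0.1497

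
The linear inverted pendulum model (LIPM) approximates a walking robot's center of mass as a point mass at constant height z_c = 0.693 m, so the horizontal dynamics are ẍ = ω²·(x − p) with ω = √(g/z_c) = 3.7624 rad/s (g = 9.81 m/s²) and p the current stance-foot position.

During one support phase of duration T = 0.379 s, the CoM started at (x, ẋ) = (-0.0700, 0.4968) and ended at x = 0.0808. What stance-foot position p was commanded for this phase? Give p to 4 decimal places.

p = 0.0200

ωT = 3.7624·0.379 = 1.425950; cosh(ωT) = 2.201044, sinh(ωT) = 1.960764
x(T) = p + (x₀−p)·cosh(ωT) + (ẋ₀/ω)·sinh(ωT) ⇒ p·(1 − cosh) = x(T) − x₀·cosh − (ẋ₀/ω)·sinh
numerator   = 0.0808 − (-0.0700)·2.201044 − (0.4968/3.7624)·1.960764 = -0.024033
denominator = 1 − 2.201044 = -1.201044
p = -0.024033 / -1.201044 = 0.0200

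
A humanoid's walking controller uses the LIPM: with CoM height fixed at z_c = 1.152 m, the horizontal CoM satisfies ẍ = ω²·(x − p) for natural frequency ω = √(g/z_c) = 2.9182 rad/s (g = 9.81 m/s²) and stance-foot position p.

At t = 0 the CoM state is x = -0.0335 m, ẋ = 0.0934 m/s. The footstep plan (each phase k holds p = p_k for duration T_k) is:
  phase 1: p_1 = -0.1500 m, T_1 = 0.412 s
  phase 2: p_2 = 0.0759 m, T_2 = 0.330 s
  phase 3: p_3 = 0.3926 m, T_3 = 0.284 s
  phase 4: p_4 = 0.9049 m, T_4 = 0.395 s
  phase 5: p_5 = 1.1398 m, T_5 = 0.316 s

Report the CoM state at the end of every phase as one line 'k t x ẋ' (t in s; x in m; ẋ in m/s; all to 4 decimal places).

phase 1: p=-0.1500, T=0.412, ωT=1.202298, cosh=1.814130, sinh=1.513627; start (x,ẋ)=(-0.033500, 0.093400) → end (x,ẋ)=(0.109791, 0.684028)
phase 2: p=0.0759, T=0.330, ωT=0.963006, cosh=1.500651, sinh=1.118908; start (x,ẋ)=(0.109791, 0.684028) → end (x,ẋ)=(0.389032, 1.137149)
phase 3: p=0.3926, T=0.284, ωT=0.828769, cosh=1.363542, sinh=0.926955; start (x,ẋ)=(0.389032, 1.137149) → end (x,ẋ)=(0.748946, 1.540898)
phase 4: p=0.9049, T=0.395, ωT=1.152689, cosh=1.741242, sinh=1.425455; start (x,ẋ)=(0.748946, 1.540898) → end (x,ẋ)=(1.386029, 2.034342)
phase 5: p=1.1398, T=0.316, ωT=0.922151, cosh=1.456178, sinh=1.058516; start (x,ẋ)=(1.386029, 2.034342) → end (x,ẋ)=(2.236269, 3.722958)

1 0.4120 0.1098 0.6840
2 0.7420 0.3890 1.1371
3 1.0260 0.7489 1.5409
4 1.4210 1.3860 2.0343
5 1.7370 2.2363 3.7230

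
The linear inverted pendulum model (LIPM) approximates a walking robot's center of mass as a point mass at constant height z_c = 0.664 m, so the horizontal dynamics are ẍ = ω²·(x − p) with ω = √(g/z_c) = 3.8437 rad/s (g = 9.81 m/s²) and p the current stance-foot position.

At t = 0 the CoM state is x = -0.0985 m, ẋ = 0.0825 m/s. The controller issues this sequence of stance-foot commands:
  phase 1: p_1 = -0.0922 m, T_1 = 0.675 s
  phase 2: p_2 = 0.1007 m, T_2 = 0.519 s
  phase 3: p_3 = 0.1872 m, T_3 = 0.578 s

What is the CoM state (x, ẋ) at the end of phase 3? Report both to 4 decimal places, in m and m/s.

x = 0.1259, ẋ = -0.1884

phase 1: p=-0.0922, T=0.675, ωT=2.594498, cosh=6.732270, sinh=6.657587; start (x,ẋ)=(-0.098500, 0.082500) → end (x,ẋ)=(0.008283, 0.394197)
phase 2: p=0.1007, T=0.519, ωT=1.994880, cosh=3.743676, sinh=3.607647; start (x,ẋ)=(0.008283, 0.394197) → end (x,ẋ)=(0.124709, 0.194227)
phase 3: p=0.1872, T=0.578, ωT=2.221659, cosh=4.665522, sinh=4.557093; start (x,ẋ)=(0.124709, 0.194227) → end (x,ẋ)=(0.125922, -0.188430)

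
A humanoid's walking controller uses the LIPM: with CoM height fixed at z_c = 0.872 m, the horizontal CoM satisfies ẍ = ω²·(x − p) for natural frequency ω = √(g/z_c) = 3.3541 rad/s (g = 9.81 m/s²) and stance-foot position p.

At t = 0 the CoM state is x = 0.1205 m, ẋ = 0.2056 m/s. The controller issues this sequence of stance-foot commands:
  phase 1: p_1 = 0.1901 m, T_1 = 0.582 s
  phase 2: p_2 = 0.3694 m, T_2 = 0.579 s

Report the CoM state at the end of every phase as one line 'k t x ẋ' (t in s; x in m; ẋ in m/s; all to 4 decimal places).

1 0.5820 0.1516 -0.0669
2 1.1610 -0.4738 -2.7329

phase 1: p=0.1901, T=0.582, ωT=1.952086, cosh=3.592672, sinh=3.450694; start (x,ẋ)=(0.120500, 0.205600) → end (x,ẋ)=(0.151571, -0.066895)
phase 2: p=0.3694, T=0.579, ωT=1.942024, cosh=3.558131, sinh=3.414718; start (x,ẋ)=(0.151571, -0.066895) → end (x,ẋ)=(-0.473768, -2.732883)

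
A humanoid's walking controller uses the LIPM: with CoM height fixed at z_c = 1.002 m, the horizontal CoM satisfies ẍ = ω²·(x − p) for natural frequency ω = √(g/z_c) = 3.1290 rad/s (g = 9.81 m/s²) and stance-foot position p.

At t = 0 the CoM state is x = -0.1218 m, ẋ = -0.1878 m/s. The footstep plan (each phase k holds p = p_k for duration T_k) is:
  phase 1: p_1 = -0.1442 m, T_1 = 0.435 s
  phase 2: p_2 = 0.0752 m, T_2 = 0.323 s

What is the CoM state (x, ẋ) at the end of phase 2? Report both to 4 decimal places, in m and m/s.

phase 1: p=-0.1442, T=0.435, ωT=1.361115, cosh=2.078457, sinh=1.822083; start (x,ẋ)=(-0.121800, -0.187800) → end (x,ẋ)=(-0.207002, -0.262625)
phase 2: p=0.0752, T=0.323, ωT=1.010667, cosh=1.555705, sinh=1.191728; start (x,ẋ)=(-0.207002, -0.262625) → end (x,ẋ)=(-0.463849, -1.460877)

x = -0.4638, ẋ = -1.4609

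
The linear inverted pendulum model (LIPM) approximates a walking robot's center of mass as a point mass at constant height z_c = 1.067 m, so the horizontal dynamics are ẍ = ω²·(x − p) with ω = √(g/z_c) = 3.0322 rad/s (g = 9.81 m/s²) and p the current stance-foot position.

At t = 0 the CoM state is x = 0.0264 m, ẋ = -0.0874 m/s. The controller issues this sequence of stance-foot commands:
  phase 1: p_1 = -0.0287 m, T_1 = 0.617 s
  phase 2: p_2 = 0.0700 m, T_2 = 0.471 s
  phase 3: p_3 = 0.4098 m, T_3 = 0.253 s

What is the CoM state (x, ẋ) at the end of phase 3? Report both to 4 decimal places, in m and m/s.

phase 1: p=-0.0287, T=0.617, ωT=1.870867, cosh=3.323958, sinh=3.169968; start (x,ẋ)=(0.026400, -0.087400) → end (x,ẋ)=(0.063079, 0.239106)
phase 2: p=0.0700, T=0.471, ωT=1.428166, cosh=2.205396, sinh=1.965648; start (x,ẋ)=(0.063079, 0.239106) → end (x,ẋ)=(0.209739, 0.486073)
phase 3: p=0.4098, T=0.253, ωT=0.767147, cosh=1.308974, sinh=0.844638; start (x,ẋ)=(0.209739, 0.486073) → end (x,ẋ)=(0.283324, 0.123879)

x = 0.2833, ẋ = 0.1239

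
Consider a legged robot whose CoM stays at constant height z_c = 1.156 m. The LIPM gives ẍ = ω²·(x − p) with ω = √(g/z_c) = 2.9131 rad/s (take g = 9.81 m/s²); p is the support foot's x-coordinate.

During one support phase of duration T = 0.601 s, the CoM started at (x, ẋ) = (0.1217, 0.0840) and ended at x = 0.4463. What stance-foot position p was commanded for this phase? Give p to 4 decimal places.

p = -0.0024

ωT = 2.9131·0.601 = 1.750773; cosh(ωT) = 2.966346, sinh(ωT) = 2.792707
x(T) = p + (x₀−p)·cosh(ωT) + (ẋ₀/ω)·sinh(ωT) ⇒ p·(1 − cosh) = x(T) − x₀·cosh − (ẋ₀/ω)·sinh
numerator   = 0.4463 − (0.1217)·2.966346 − (0.0840/2.9131)·2.792707 = 0.004767
denominator = 1 − 2.966346 = -1.966346
p = 0.004767 / -1.966346 = -0.0024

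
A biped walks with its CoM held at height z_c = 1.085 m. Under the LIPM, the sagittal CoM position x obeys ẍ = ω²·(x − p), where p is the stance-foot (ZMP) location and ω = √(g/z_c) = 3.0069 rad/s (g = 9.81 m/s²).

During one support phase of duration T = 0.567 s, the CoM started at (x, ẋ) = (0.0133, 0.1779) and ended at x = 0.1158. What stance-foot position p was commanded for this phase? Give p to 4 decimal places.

p = 0.0431

ωT = 3.0069·0.567 = 1.704912; cosh(ωT) = 2.841346, sinh(ωT) = 2.659557
x(T) = p + (x₀−p)·cosh(ωT) + (ẋ₀/ω)·sinh(ωT) ⇒ p·(1 − cosh) = x(T) − x₀·cosh − (ẋ₀/ω)·sinh
numerator   = 0.1158 − (0.0133)·2.841346 − (0.1779/3.0069)·2.659557 = -0.079340
denominator = 1 − 2.841346 = -1.841346
p = -0.079340 / -1.841346 = 0.0431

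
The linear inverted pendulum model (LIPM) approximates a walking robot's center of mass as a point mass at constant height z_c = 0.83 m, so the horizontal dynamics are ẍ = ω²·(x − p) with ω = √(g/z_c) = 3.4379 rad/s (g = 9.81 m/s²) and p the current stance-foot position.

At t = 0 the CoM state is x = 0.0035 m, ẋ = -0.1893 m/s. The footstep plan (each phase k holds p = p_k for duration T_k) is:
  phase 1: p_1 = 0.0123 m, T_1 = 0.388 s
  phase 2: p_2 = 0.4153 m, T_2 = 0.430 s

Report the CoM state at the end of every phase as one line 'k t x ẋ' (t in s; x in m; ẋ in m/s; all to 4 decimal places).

phase 1: p=0.0123, T=0.388, ωT=1.333905, cosh=2.029642, sinh=1.766196; start (x,ẋ)=(0.003500, -0.189300) → end (x,ẋ)=(-0.102812, -0.437645)
phase 2: p=0.4153, T=0.430, ωT=1.478297, cosh=2.306748, sinh=2.078723; start (x,ẋ)=(-0.102812, -0.437645) → end (x,ẋ)=(-1.044476, -4.712196)

1 0.3880 -0.1028 -0.4376
2 0.8180 -1.0445 -4.7122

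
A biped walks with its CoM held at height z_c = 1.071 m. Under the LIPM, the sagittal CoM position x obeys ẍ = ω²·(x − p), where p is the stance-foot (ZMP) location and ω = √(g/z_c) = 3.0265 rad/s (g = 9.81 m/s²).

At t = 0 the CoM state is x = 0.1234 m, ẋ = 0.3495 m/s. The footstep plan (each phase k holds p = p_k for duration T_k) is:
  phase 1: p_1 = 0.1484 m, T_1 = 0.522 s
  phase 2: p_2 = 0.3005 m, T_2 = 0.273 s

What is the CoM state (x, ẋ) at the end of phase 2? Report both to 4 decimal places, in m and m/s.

x = 0.5889, ẋ = 1.1125

phase 1: p=0.1484, T=0.522, ωT=1.579833, cosh=2.530077, sinh=2.324068; start (x,ẋ)=(0.123400, 0.349500) → end (x,ẋ)=(0.353531, 0.708417)
phase 2: p=0.3005, T=0.273, ωT=0.826235, cosh=1.361197, sinh=0.923503; start (x,ẋ)=(0.353531, 0.708417) → end (x,ẋ)=(0.588852, 1.112517)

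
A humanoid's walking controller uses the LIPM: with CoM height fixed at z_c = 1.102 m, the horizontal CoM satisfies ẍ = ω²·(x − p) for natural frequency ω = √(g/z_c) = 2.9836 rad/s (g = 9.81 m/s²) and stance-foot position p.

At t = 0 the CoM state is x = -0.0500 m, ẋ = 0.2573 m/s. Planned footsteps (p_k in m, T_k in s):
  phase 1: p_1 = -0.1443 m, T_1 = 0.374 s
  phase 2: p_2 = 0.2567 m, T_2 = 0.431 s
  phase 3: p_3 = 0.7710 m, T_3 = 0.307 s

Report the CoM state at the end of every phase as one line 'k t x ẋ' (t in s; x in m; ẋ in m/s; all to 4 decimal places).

phase 1: p=-0.1443, T=0.374, ωT=1.115866, cosh=1.689921, sinh=1.362290; start (x,ẋ)=(-0.050000, 0.257300) → end (x,ẋ)=(0.132541, 0.818102)
phase 2: p=0.2567, T=0.431, ωT=1.285932, cosh=1.947215, sinh=1.670822; start (x,ẋ)=(0.132541, 0.818102) → end (x,ẋ)=(0.473074, 0.974079)
phase 3: p=0.7710, T=0.307, ωT=0.915965, cosh=1.449658, sinh=1.049528; start (x,ẋ)=(0.473074, 0.974079) → end (x,ẋ)=(0.681757, 0.479165)

1 0.3740 0.1325 0.8181
2 0.8050 0.4731 0.9741
3 1.1120 0.6818 0.4792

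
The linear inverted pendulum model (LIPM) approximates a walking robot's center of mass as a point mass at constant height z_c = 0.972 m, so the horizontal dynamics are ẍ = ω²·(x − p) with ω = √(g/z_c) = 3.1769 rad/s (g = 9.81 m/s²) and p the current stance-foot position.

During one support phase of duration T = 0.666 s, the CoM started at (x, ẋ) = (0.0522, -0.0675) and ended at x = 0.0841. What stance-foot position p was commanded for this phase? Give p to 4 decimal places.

ωT = 3.1769·0.666 = 2.115815; cosh(ωT) = 4.208441, sinh(ωT) = 4.087906
x(T) = p + (x₀−p)·cosh(ωT) + (ẋ₀/ω)·sinh(ωT) ⇒ p·(1 − cosh) = x(T) − x₀·cosh − (ẋ₀/ω)·sinh
numerator   = 0.0841 − (0.0522)·4.208441 − (-0.0675/3.1769)·4.087906 = -0.048724
denominator = 1 − 4.208441 = -3.208441
p = -0.048724 / -3.208441 = 0.0152

p = 0.0152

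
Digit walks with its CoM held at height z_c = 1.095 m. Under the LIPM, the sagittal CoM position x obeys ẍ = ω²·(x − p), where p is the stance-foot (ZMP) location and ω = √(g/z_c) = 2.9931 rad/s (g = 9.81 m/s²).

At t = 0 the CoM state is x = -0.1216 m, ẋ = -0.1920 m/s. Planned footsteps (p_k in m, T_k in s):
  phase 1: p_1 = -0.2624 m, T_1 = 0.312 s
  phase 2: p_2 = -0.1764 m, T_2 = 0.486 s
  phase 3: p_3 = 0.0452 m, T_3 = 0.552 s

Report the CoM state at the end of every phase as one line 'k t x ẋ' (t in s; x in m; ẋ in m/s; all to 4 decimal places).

phase 1: p=-0.2624, T=0.312, ωT=0.933847, cosh=1.468659, sinh=1.075620; start (x,ẋ)=(-0.121600, -0.192000) → end (x,ẋ)=(-0.124611, 0.171314)
phase 2: p=-0.1764, T=0.486, ωT=1.454647, cosh=2.258226, sinh=2.024743; start (x,ẋ)=(-0.124611, 0.171314) → end (x,ẋ)=(0.056440, 0.700720)
phase 3: p=0.0452, T=0.552, ωT=1.652191, cosh=2.705016, sinh=2.513386; start (x,ẋ)=(0.056440, 0.700720) → end (x,ẋ)=(0.664018, 1.980015)

1 0.3120 -0.1246 0.1713
2 0.7980 0.0564 0.7007
3 1.3500 0.6640 1.9800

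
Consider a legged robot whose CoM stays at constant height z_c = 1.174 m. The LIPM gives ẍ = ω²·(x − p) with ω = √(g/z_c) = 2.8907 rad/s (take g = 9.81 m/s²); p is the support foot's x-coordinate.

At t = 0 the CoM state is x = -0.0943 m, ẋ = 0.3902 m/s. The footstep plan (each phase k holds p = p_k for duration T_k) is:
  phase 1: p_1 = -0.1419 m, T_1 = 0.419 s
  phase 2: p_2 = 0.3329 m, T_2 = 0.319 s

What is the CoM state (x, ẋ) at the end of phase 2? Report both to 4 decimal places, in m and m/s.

phase 1: p=-0.1419, T=0.419, ωT=1.211203, cosh=1.827681, sinh=1.529842; start (x,ẋ)=(-0.094300, 0.390200) → end (x,ẋ)=(0.151603, 0.923663)
phase 2: p=0.3329, T=0.319, ωT=0.922133, cosh=1.456159, sinh=1.058490; start (x,ẋ)=(0.151603, 0.923663) → end (x,ẋ)=(0.407121, 0.790272)

x = 0.4071, ẋ = 0.7903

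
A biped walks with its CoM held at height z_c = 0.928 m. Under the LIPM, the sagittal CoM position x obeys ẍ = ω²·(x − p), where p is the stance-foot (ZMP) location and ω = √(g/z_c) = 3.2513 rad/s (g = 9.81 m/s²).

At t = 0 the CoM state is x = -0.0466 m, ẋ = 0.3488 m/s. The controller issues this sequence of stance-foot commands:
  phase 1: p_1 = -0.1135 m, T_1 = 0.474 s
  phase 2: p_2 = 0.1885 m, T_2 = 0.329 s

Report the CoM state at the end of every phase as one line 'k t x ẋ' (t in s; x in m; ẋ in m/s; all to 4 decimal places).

phase 1: p=-0.1135, T=0.474, ωT=1.541116, cosh=2.441971, sinh=2.227829; start (x,ẋ)=(-0.046600, 0.348800) → end (x,ẋ)=(0.288870, 1.336339)
phase 2: p=0.1885, T=0.329, ωT=1.069678, cosh=1.628780, sinh=1.285660; start (x,ẋ)=(0.288870, 1.336339) → end (x,ẋ)=(0.880408, 2.596154)

1 0.4740 0.2889 1.3363
2 0.8030 0.8804 2.5962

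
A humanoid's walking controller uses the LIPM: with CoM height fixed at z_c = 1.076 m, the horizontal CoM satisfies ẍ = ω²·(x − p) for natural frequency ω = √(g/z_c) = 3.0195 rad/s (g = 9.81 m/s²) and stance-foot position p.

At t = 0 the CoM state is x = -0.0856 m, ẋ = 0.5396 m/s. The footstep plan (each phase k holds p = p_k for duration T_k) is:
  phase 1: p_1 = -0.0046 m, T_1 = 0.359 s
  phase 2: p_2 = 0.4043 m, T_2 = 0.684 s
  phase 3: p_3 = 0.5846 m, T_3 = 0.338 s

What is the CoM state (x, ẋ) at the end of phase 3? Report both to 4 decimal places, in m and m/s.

phase 1: p=-0.0046, T=0.359, ωT=1.084000, cosh=1.647362, sinh=1.309122; start (x,ẋ)=(-0.085600, 0.539600) → end (x,ẋ)=(0.095910, 0.568732)
phase 2: p=0.4043, T=0.684, ωT=2.065338, cosh=4.007370, sinh=3.880594; start (x,ẋ)=(0.095910, 0.568732) → end (x,ẋ)=(-0.100609, -1.334421)
phase 3: p=0.5846, T=0.338, ωT=1.020591, cosh=1.567608, sinh=1.207226; start (x,ẋ)=(-0.100609, -1.334421) → end (x,ẋ)=(-1.023055, -4.589588)

x = -1.0231, ẋ = -4.5896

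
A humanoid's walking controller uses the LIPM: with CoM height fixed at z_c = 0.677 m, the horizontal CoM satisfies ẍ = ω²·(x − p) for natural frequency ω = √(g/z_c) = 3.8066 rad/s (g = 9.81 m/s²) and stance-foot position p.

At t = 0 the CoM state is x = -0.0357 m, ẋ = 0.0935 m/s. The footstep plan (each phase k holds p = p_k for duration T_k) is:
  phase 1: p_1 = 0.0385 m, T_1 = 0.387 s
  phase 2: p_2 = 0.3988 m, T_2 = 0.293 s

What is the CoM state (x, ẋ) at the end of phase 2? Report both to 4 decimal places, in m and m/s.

phase 1: p=0.0385, T=0.387, ωT=1.473154, cosh=2.296088, sinh=2.066887; start (x,ẋ)=(-0.035700, 0.093500) → end (x,ẋ)=(-0.081102, -0.369107)
phase 2: p=0.3988, T=0.293, ωT=1.115334, cosh=1.689196, sinh=1.361390; start (x,ẋ)=(-0.081102, -0.369107) → end (x,ẋ)=(-0.543855, -3.110474)

x = -0.5439, ẋ = -3.1105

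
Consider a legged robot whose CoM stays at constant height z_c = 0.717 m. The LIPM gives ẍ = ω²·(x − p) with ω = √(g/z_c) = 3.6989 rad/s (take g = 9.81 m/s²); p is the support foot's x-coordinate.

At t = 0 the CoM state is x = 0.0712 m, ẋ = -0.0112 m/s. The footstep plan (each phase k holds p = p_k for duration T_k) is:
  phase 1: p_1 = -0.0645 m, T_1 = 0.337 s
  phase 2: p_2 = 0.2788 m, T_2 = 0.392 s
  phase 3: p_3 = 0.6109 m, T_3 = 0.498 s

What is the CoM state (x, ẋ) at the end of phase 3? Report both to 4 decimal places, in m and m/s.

phase 1: p=-0.0645, T=0.337, ωT=1.246529, cosh=1.882875, sinh=1.595375; start (x,ẋ)=(0.071200, -0.011200) → end (x,ẋ)=(0.186176, 0.779695)
phase 2: p=0.2788, T=0.392, ωT=1.449969, cosh=2.248780, sinh=2.014202; start (x,ẋ)=(0.186176, 0.779695) → end (x,ẋ)=(0.495084, 1.063280)
phase 3: p=0.6109, T=0.498, ωT=1.842052, cosh=3.233983, sinh=3.075491; start (x,ẋ)=(0.495084, 1.063280) → end (x,ẋ)=(1.120428, 2.121111)

x = 1.1204, ẋ = 2.1211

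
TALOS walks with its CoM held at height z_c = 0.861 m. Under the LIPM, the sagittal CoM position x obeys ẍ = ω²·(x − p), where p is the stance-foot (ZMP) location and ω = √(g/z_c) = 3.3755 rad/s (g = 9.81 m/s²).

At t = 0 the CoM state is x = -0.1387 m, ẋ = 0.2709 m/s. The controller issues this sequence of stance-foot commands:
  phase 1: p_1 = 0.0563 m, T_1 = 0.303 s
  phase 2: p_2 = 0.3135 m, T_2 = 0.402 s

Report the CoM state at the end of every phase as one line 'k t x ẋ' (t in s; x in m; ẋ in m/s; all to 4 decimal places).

phase 1: p=0.0563, T=0.303, ωT=1.022776, cosh=1.570250, sinh=1.210655; start (x,ẋ)=(-0.138700, 0.270900) → end (x,ẋ)=(-0.152738, -0.371500)
phase 2: p=0.3135, T=0.402, ωT=1.356951, cosh=2.070888, sinh=1.813444; start (x,ẋ)=(-0.152738, -0.371500) → end (x,ẋ)=(-0.851610, -3.623307)

1 0.3030 -0.1527 -0.3715
2 0.7050 -0.8516 -3.6233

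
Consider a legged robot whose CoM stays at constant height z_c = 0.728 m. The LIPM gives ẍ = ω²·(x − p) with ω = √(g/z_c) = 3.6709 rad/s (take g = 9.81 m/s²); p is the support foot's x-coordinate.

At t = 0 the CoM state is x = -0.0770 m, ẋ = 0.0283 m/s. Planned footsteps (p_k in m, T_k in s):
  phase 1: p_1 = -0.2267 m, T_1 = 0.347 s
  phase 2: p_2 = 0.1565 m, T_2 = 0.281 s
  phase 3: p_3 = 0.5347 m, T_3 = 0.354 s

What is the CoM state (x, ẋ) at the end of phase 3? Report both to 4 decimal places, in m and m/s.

x = 0.6960, ẋ = 1.0934

phase 1: p=-0.2267, T=0.347, ωT=1.273802, cosh=1.927092, sinh=1.647326; start (x,ẋ)=(-0.077000, 0.028300) → end (x,ẋ)=(0.074485, 0.959798)
phase 2: p=0.1565, T=0.281, ωT=1.031523, cosh=1.580899, sinh=1.224436; start (x,ẋ)=(0.074485, 0.959798) → end (x,ẋ)=(0.346985, 1.148706)
phase 3: p=0.5347, T=0.354, ωT=1.299499, cosh=1.970063, sinh=1.697394; start (x,ẋ)=(0.346985, 1.148706) → end (x,ẋ)=(0.696043, 1.093380)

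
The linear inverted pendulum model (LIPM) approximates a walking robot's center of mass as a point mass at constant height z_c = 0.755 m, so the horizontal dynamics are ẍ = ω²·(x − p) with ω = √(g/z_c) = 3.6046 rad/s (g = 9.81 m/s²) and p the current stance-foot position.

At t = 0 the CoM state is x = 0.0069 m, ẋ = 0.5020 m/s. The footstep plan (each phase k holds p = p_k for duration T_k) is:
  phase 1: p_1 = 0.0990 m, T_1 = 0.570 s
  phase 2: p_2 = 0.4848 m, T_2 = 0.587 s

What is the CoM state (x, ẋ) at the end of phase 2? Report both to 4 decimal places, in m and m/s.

phase 1: p=0.0990, T=0.570, ωT=2.054622, cosh=3.966014, sinh=3.837873; start (x,ẋ)=(0.006900, 0.502000) → end (x,ẋ)=(0.268217, 0.716828)
phase 2: p=0.4848, T=0.587, ωT=2.115900, cosh=4.208788, sinh=4.088263; start (x,ẋ)=(0.268217, 0.716828) → end (x,ẋ)=(0.386261, -0.174707)

x = 0.3863, ẋ = -0.1747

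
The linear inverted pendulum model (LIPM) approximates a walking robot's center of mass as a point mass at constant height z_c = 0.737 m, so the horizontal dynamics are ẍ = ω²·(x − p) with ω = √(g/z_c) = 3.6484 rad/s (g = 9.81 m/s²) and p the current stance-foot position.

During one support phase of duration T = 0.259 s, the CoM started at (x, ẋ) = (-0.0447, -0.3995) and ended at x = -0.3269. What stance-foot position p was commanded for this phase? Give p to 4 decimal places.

p = 0.2936

ωT = 3.6484·0.259 = 0.944936; cosh(ωT) = 1.480676, sinh(ωT) = 1.091972
x(T) = p + (x₀−p)·cosh(ωT) + (ẋ₀/ω)·sinh(ωT) ⇒ p·(1 − cosh) = x(T) − x₀·cosh − (ẋ₀/ω)·sinh
numerator   = -0.3269 − (-0.0447)·1.480676 − (-0.3995/3.6484)·1.091972 = -0.141143
denominator = 1 − 1.480676 = -0.480676
p = -0.141143 / -0.480676 = 0.2936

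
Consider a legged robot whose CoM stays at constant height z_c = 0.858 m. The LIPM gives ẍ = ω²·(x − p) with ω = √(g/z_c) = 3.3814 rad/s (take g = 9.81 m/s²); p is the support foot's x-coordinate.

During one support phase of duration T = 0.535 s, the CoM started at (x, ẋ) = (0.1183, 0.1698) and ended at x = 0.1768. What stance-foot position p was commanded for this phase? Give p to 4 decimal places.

ωT = 3.3814·0.535 = 1.809049; cosh(ωT) = 3.134225, sinh(ωT) = 2.970415
x(T) = p + (x₀−p)·cosh(ωT) + (ẋ₀/ω)·sinh(ωT) ⇒ p·(1 − cosh) = x(T) − x₀·cosh − (ẋ₀/ω)·sinh
numerator   = 0.1768 − (0.1183)·3.134225 − (0.1698/3.3814)·2.970415 = -0.343141
denominator = 1 − 3.134225 = -2.134225
p = -0.343141 / -2.134225 = 0.1608

p = 0.1608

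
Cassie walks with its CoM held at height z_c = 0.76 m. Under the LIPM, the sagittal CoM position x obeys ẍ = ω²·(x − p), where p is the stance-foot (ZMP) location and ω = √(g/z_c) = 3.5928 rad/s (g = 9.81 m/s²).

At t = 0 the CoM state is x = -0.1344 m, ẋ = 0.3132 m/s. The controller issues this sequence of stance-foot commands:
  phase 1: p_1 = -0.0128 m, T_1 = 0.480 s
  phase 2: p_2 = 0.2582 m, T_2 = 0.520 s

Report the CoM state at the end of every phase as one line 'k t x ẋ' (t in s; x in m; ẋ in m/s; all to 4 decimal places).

phase 1: p=-0.0128, T=0.480, ωT=1.724544, cosh=2.894108, sinh=2.715854; start (x,ẋ)=(-0.134400, 0.313200) → end (x,ẋ)=(-0.127971, -0.280080)
phase 2: p=0.2582, T=0.520, ωT=1.868256, cosh=3.315692, sinh=3.161299; start (x,ẋ)=(-0.127971, -0.280080) → end (x,ẋ)=(-1.268665, -5.314753)

1 0.4800 -0.1280 -0.2801
2 1.0000 -1.2687 -5.3148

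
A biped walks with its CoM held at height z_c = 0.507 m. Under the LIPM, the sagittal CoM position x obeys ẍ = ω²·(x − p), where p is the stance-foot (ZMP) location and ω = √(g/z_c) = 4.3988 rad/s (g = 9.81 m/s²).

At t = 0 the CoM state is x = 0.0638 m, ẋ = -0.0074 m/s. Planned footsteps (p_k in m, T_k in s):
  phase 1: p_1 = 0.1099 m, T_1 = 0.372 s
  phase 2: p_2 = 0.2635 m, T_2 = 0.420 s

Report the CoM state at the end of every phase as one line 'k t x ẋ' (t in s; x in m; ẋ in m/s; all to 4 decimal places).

1 0.3720 -0.0171 -0.5208
2 0.7920 -1.0150 -5.5113

phase 1: p=0.1099, T=0.372, ωT=1.636354, cosh=2.665547, sinh=2.470859; start (x,ẋ)=(0.063800, -0.007400) → end (x,ẋ)=(-0.017138, -0.520777)
phase 2: p=0.2635, T=0.420, ωT=1.847496, cosh=3.250773, sinh=3.093142; start (x,ẋ)=(-0.017138, -0.520777) → end (x,ẋ)=(-1.014991, -5.511326)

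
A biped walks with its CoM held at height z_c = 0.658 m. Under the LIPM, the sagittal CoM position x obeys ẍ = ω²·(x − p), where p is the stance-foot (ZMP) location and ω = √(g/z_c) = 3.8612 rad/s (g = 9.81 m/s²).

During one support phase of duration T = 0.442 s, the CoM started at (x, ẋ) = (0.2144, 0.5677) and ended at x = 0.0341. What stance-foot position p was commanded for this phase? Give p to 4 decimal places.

ωT = 3.8612·0.442 = 1.706650; cosh(ωT) = 2.845973, sinh(ωT) = 2.664500
x(T) = p + (x₀−p)·cosh(ωT) + (ẋ₀/ω)·sinh(ωT) ⇒ p·(1 − cosh) = x(T) − x₀·cosh − (ẋ₀/ω)·sinh
numerator   = 0.0341 − (0.2144)·2.845973 − (0.5677/3.8612)·2.664500 = -0.967830
denominator = 1 − 2.845973 = -1.845973
p = -0.967830 / -1.845973 = 0.5243

p = 0.5243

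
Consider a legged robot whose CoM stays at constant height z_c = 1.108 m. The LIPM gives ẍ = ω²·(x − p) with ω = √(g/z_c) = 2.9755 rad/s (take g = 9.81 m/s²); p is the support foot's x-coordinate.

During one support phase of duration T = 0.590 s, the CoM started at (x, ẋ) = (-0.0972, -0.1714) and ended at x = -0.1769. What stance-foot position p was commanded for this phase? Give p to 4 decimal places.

p = -0.1386

ωT = 2.9755·0.590 = 1.755545; cosh(ωT) = 2.979707, sinh(ωT) = 2.806894
x(T) = p + (x₀−p)·cosh(ωT) + (ẋ₀/ω)·sinh(ωT) ⇒ p·(1 − cosh) = x(T) − x₀·cosh − (ẋ₀/ω)·sinh
numerator   = -0.1769 − (-0.0972)·2.979707 − (-0.1714/2.9755)·2.806894 = 0.274415
denominator = 1 − 2.979707 = -1.979707
p = 0.274415 / -1.979707 = -0.1386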